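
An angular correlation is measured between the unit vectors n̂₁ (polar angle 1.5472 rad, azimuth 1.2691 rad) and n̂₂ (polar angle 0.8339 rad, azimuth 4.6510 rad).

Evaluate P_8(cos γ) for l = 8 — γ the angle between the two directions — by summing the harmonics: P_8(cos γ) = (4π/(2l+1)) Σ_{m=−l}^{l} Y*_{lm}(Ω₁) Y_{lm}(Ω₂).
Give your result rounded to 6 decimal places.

0.303202

Summing Y*_{l m}(θ₁,φ₁)·Y_{l m}(θ₂,φ₂) over m ∈ [−8, 8]; prefactor 4π/(2·8+1) = 0.739198:
  [-8]  conj(Y_{8,-8})(Ω₁) = -0.383908-0.342201i ; Y_{8,-8}(Ω₂) = +0.041116+0.021990i ; Δ = -0.008260-0.022512i
  [-7]  conj(Y_{8,-7})(Ω₁) = -0.041615+0.025006i ; Y_{8,-7}(Ω₂) = +0.070509-0.153854i ; Δ = +0.000913+0.008166i
  [-6]  conj(Y_{8,-6})(Ω₁) = -0.088356-0.362024i ; Y_{8,-6}(Ω₂) = -0.334440-0.129076i ; Δ = -0.017179+0.132480i
  [-5]  conj(Y_{8,-5})(Ω₁) = -0.057206-0.003569i ; Y_{8,-5}(Ω₂) = -0.138774+0.437825i ; Δ = +0.009501-0.024551i
  [-4]  conj(Y_{8,-4})(Ω₁) = +0.118567-0.311210i ; Y_{8,-4}(Ω₂) = +0.248104+0.062178i ; Δ = +0.048768-0.069840i
  [-3]  conj(Y_{8,-3})(Ω₁) = -0.048350-0.037969i ; Y_{8,-3}(Ω₂) = -0.034404+0.184692i ; Δ = +0.008676-0.007624i
  [-2]  conj(Y_{8,-2})(Ω₁) = +0.260579-0.179572i ; Y_{8,-2}(Ω₂) = +0.366995+0.045287i ; Δ = +0.103763-0.054101i
  [-1]  conj(Y_{8,-1})(Ω₁) = -0.018799-0.060408i ; Y_{8,-1}(Ω₂) = -0.001350+0.021962i ; Δ = +0.001352-0.000331i
  [+0]  conj(Y_{8,0})(Ω₁) = +0.311683-0.000000i ; Y_{8,0}(Ω₂) = +0.369312+0.000000i ; Δ = +0.115108+0.000000i
  [+1]  conj(Y_{8,1})(Ω₁) = +0.018799-0.060408i ; Y_{8,1}(Ω₂) = +0.001350+0.021962i ; Δ = +0.001352+0.000331i
  [+2]  conj(Y_{8,2})(Ω₁) = +0.260579+0.179572i ; Y_{8,2}(Ω₂) = +0.366995-0.045287i ; Δ = +0.103763+0.054101i
  [+3]  conj(Y_{8,3})(Ω₁) = +0.048350-0.037969i ; Y_{8,3}(Ω₂) = +0.034404+0.184692i ; Δ = +0.008676+0.007624i
  [+4]  conj(Y_{8,4})(Ω₁) = +0.118567+0.311210i ; Y_{8,4}(Ω₂) = +0.248104-0.062178i ; Δ = +0.048768+0.069840i
  [+5]  conj(Y_{8,5})(Ω₁) = +0.057206-0.003569i ; Y_{8,5}(Ω₂) = +0.138774+0.437825i ; Δ = +0.009501+0.024551i
  [+6]  conj(Y_{8,6})(Ω₁) = -0.088356+0.362024i ; Y_{8,6}(Ω₂) = -0.334440+0.129076i ; Δ = -0.017179-0.132480i
  [+7]  conj(Y_{8,7})(Ω₁) = +0.041615+0.025006i ; Y_{8,7}(Ω₂) = -0.070509-0.153854i ; Δ = +0.000913-0.008166i
  [+8]  conj(Y_{8,8})(Ω₁) = -0.383908+0.342201i ; Y_{8,8}(Ω₂) = +0.041116-0.021990i ; Δ = -0.008260+0.022512i
Σ over m = +0.410177+0.000000i; ×(4π/17) → +0.303202+0.000000i. Real part: 0.303202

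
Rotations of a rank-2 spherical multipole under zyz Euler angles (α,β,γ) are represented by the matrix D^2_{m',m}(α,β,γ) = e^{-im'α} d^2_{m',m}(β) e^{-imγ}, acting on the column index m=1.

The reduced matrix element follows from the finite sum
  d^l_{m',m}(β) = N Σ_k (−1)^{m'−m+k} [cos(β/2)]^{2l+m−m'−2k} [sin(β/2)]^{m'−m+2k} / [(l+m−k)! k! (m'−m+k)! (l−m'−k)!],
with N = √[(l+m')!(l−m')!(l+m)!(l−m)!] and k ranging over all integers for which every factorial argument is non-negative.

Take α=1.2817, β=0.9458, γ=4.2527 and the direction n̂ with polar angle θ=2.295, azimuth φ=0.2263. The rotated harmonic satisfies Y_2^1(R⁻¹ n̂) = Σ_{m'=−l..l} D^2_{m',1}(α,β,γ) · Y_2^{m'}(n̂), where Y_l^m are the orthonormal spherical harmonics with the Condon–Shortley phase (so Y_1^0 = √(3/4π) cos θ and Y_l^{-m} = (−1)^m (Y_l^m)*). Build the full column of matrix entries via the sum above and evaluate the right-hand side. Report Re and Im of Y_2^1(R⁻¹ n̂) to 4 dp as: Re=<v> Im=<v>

Re=0.0170 Im=0.0657

Need the full column D^2_{m',1} for m'=−2..2 at α=1.2817, β=0.9458, γ=4.2527.
cos(β/2)=0.890251, sin(β/2)=0.455470
d^2_{-2,1}: single k=3 term ⇒ +0.168237;  D = -0.019890-0.167057i
d^2_{-1,1}: k∈[2..3] ⇒ +0.493249 -0.043037 = +0.450212;  D = -0.443677-0.076431i
d^2_{0,1}: k∈[1..2] ⇒ +0.787178 -0.206047 = +0.581131;  D = -0.257830+0.520804i
d^2_{1,1}: k∈[0..1] ⇒ +0.628131 -0.493249 = +0.134882;  D = +0.098804+0.091821i
d^2_{2,1}: single k=0 term ⇒ -0.642728;  D = -0.553601+0.326536i
Y_2^{m'}(θ=2.295,φ=0.2263) and Σ D·Y over m':
  (-0.0199-0.1671i)·(+0.1949-0.0948i)  (-0.4437-0.0764i)·(-0.3736+0.0860i)  (-0.2578+0.5208i)·(+0.0999+0.0000i)  (+0.0988+0.0918i)·(+0.3736+0.0860i)  (-0.5536+0.3265i)·(+0.1949+0.0948i)
Y_2^1(R⁻¹ n̂) = +0.017035+0.065744i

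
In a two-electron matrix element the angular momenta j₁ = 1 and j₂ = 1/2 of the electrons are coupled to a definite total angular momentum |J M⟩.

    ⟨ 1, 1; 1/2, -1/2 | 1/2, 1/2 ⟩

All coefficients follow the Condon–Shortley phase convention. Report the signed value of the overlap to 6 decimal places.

+0.816497  (= +√(2/3))

j₁+j₂−J=1  J+j₁−j₂=1  J−j₁+j₂=0  j₁+j₂+J+1=3
(j₁±m₁, j₂±m₂, J±M) = (2,0,0,1,1,0)
P² = 2/3
sum k=0..0:
  [0] +1/1 = 1
S = 1
C² = P²·S² = 2/3 ; C = +0.816497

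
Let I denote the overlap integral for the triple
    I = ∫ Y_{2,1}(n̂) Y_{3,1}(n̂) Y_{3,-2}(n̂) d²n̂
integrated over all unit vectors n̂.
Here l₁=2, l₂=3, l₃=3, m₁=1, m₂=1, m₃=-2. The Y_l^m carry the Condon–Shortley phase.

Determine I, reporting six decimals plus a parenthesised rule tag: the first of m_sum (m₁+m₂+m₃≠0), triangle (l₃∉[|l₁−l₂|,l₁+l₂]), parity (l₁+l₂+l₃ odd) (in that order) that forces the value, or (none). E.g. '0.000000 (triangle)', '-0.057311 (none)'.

0.162868 (none)

m-sum 0 ✓  L=8 even ✓  1≤3≤5 ✓
Π(2lᵢ+1) = 5×7×7 = 245
triangle coeff Δ(2,3,3) = 1/3780
Σ_t [0,2]: t=0:+1/24 t=1:−1/4 t=2:+1/24 = -1/6
(3j)²=4/105 [(2 3 3; 0 0 0)], sign=+1
Σ_t [0,1]: t=0:+1/48 t=1:−1/12 = -1/16
(3j)²=1/28 [(2 3 3; 1 1 -2)], sign=+1
⇒ 4πI² = 1/3
I = (+1)√(1/3/(4π)) = 0.16286750
No selection rule forces the value: the integral is nonzero (none).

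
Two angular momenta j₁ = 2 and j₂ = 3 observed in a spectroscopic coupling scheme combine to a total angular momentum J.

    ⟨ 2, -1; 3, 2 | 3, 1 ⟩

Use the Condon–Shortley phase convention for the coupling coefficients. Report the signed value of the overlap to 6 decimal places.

triangle: 2!*2!*4!/9! = 96/362880
(j±m)!: 1!*3!*5!*1!*4!*2! = 34560
prefactor² = (2J+1)*Δ*N² = 64
  k=1: −1/(1!*1!*2!*4!*0!*0!) = -1/48
  k=2: +1/(2!*0!*1!*3!*1!*1!) = 1/12
Σ = 1/16  ⇒  CG² = 64*(1/16)² = 1/4
CG = +√(1/4) = +0.500000

+0.500000  (= +√(1/4))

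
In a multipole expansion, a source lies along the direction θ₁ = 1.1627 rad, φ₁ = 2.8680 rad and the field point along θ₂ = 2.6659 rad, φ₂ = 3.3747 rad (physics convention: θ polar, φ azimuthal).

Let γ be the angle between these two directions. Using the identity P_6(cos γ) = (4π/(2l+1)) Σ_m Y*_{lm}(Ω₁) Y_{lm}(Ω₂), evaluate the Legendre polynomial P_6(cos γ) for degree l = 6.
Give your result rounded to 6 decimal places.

Summing Y*_{l m}(θ₁,φ₁)·Y_{l m}(θ₂,φ₂) over m ∈ [−6, 6]; prefactor 4π/(2·6+1) = 0.966644:
  [-6]  conj(Y_{6,-6})(Ω₁) = -0.02042 - 0.28817j ; Y_{6,-6}(Ω₂) = 0.00076 - 0.00439j ; Δ = -0.00128 - 0.00013j
  [-5]  conj(Y_{6,-5})(Ω₁) = -0.08716 + 0.42382j ; Y_{6,-5}(Ω₂) = 0.01181 - 0.02754j ; Δ = 0.01064 + 0.00741j
  [-4]  conj(Y_{6,-4})(Ω₁) = 0.08507 - 0.16484j ; Y_{6,-4}(Ω₂) = 0.07194 - 0.09695j ; Δ = -0.00986 - 0.02011j
  [-3]  conj(Y_{6,-3})(Ω₁) = 0.17272 - 0.18540j ; Y_{6,-3}(Ω₂) = 0.24231 - 0.20381j ; Δ = 0.00407 - 0.08013j
  [-2]  conj(Y_{6,-2})(Ω₁) = -0.23818 + 0.14511j ; Y_{6,-2}(Ω₂) = 0.45059 - 0.22674j ; Δ = -0.07442 + 0.11939j
  [-1]  conj(Y_{6,-1})(Ω₁) = -0.15801 + 0.04434j ; Y_{6,-1}(Ω₂) = 0.31029 - 0.07367j ; Δ = -0.04576 + 0.02540j
  [+0]  conj(Y_{6,0})(Ω₁) = 0.29407 + 0.00000j ; Y_{6,0}(Ω₂) = -0.30122 + 0.00000j ; Δ = -0.08858 + 0.00000j
  [+1]  conj(Y_{6,1})(Ω₁) = 0.15801 + 0.04434j ; Y_{6,1}(Ω₂) = -0.31029 - 0.07367j ; Δ = -0.04576 - 0.02540j
  [+2]  conj(Y_{6,2})(Ω₁) = -0.23818 - 0.14511j ; Y_{6,2}(Ω₂) = 0.45059 + 0.22674j ; Δ = -0.07442 - 0.11939j
  [+3]  conj(Y_{6,3})(Ω₁) = -0.17272 - 0.18540j ; Y_{6,3}(Ω₂) = -0.24231 - 0.20381j ; Δ = 0.00407 + 0.08013j
  [+4]  conj(Y_{6,4})(Ω₁) = 0.08507 + 0.16484j ; Y_{6,4}(Ω₂) = 0.07194 + 0.09695j ; Δ = -0.00986 + 0.02011j
  [+5]  conj(Y_{6,5})(Ω₁) = 0.08716 + 0.42382j ; Y_{6,5}(Ω₂) = -0.01181 - 0.02754j ; Δ = 0.01064 - 0.00741j
  [+6]  conj(Y_{6,6})(Ω₁) = -0.02042 + 0.28817j ; Y_{6,6}(Ω₂) = 0.00076 + 0.00439j ; Δ = -0.00128 + 0.00013j
Σ over m = -0.32181 + 0.00000j; ×(4π/13) → -0.31108 + 0.00000j. Real part: -0.311077

-0.311077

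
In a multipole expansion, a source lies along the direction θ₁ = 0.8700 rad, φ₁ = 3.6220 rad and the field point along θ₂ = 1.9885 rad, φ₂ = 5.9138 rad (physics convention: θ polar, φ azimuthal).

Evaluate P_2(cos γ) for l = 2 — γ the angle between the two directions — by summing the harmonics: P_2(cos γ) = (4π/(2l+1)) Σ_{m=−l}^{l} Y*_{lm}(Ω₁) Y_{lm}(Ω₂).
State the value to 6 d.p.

Expand P_2 via completeness: Σ_{m} conj(Y_{2,m}) at Ω₁ times Y_{2,m} at Ω₂ —
  term(m=-2) = (-0.009353, 0.072219)   from Y*(Ω₁)=(0.129270, 0.184965), Y(Ω₂)=(0.238577, 0.217305)
  term(m=-1) = (0.072000, 0.081926)   from Y*(Ω₁)=(-0.337659, -0.175964), Y(Ω₂)=(-0.267128, -0.103420)
  term(m=+0) = (-0.012460, 0.000000)   from Y*(Ω₁)=(0.078029, -0.000000), Y(Ω₂)=(-0.159687, 0.000000)
  term(m=+1) = (0.072000, -0.081926)   from Y*(Ω₁)=(0.337659, -0.175964), Y(Ω₂)=(0.267128, -0.103420)
  term(m=+2) = (-0.009353, -0.072219)   from Y*(Ω₁)=(0.129270, -0.184965), Y(Ω₂)=(0.238577, -0.217305)
Accumulated sum (0.112834, 0.000000); after 4π/(2l+1) scaling, (0.283583, 0.000000) ⇒ P_2 = 0.283583

0.283583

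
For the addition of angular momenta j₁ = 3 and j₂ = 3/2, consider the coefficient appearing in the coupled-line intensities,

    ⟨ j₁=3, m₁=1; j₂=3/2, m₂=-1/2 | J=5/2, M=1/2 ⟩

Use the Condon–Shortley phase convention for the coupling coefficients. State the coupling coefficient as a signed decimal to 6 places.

−√(1/70) ≈ -0.119523

j₁+j₂−J=2  J+j₁−j₂=4  J−j₁+j₂=1  j₁+j₂+J+1=8
(j₁±m₁, j₂±m₂, J±M) = (4,2,1,2,3,2)
P² = 288/35
sum k=0..1:
  [0] +1/8 = 1/8
  [1] −1/6 = -1/6
S = -1/24
C² = P²·S² = 1/70 ; C = -0.119523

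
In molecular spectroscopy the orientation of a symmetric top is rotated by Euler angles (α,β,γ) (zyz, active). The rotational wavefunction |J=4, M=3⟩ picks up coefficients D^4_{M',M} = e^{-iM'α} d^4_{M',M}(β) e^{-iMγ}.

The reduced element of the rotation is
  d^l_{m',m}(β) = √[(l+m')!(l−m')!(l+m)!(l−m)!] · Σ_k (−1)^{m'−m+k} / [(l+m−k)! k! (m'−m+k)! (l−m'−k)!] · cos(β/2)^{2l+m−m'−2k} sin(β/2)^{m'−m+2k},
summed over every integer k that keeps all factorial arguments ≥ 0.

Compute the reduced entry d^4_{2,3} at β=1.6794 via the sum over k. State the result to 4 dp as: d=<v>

d^4_{2,3}(β=1.6794) via the finite sum:
Half-angle: c=0.667686, s=0.744443. N=√(720·2·5040·1)=2693.993318
The bounds max(0,m−m')=1 and min(l+m,l−m')=2 give 2 terms
  k=1: (−1)^0·2693.9933/(720)·0.6677^7·0.7444^1 = +0.164779
  k=2: (−1)^1·2693.9933/(240)·0.6677^5·0.7444^3 = -0.614527
d^4_{2,3}(1.6794) = +0.164779 -0.614527 = -0.449748

d=-0.4497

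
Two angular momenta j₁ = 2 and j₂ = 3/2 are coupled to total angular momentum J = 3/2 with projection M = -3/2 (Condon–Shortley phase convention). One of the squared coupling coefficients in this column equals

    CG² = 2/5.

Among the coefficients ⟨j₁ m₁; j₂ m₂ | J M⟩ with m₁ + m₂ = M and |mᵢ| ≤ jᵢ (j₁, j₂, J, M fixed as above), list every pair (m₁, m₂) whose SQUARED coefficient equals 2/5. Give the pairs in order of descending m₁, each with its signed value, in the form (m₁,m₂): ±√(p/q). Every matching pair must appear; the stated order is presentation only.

(-1,-1/2): −√(2/5); (-2,1/2): +√(2/5)

Admissible pairs with m₁+m₂ = M = -3/2: (-2,1/2), (-1,-1/2), (0,-3/2)
  (m₁,m₂)=(0,-3/2): CG² = 1/5, CG = +√(1/5)
  (m₁,m₂)=(-1,-1/2): CG² = 2/5, CG = −√(2/5)   ← matches the target
  (m₁,m₂)=(-2,1/2): CG² = 2/5, CG = +√(2/5)   ← matches the target
Pairs with CG² = 2/5: (-1,-1/2): −√(2/5); (-2,1/2): +√(2/5)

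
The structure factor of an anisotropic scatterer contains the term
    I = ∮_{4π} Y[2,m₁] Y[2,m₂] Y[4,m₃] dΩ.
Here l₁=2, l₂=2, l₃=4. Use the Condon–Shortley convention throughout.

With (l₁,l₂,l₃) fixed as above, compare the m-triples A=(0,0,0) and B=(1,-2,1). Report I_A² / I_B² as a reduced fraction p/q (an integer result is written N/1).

36/5

Same 2,2,4: normalisation and zero-m 3j drop out of the ratio.
A: Δ: 0! 4! 4! / 9! → 1/630; sum: t=0:+1/16 = 1/16; 3j²(2 2 4; 0 0 0) = Δ·Π!·Σ² = 2/35  (sign +1)
B: Δ: 0! 4! 4! / 9! → 1/630; sum: t=0:+1/144 = 1/144; 3j²(2 2 4; 1 -2 1) = Δ·Π!·Σ² = 1/126  (sign -1)
I_A²/I_B² = (2/35)/(1/126) = 36/5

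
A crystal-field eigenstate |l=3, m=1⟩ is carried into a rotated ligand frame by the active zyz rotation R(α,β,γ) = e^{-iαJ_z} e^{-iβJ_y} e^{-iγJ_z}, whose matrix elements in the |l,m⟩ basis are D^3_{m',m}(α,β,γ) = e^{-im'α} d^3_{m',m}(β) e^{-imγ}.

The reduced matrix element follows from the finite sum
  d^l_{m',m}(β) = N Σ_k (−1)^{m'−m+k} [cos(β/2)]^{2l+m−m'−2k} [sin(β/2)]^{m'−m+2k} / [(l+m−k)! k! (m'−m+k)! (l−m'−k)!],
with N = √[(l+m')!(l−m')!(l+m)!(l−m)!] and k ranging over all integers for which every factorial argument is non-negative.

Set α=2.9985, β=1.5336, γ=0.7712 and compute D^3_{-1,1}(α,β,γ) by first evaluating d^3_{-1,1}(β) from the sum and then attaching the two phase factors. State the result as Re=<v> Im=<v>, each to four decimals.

D^3_{-1,1}(2.9985,1.5336,0.7712) = e^{-i·-1·2.9985}·d^3_{-1,1}(1.5336)·e^{-i·1·0.7712}. Compute d first:
c=cos(1.533600/2)=0.720135, s=sin(1.533600/2)=0.693834; N=√[2·24·24·2]=48.000000
The bounds max(0,m−m')=2 and min(l+m,l−m')=4 give 3 terms
  k=2: (−1)^0·48.0000/(8)·0.7201^4·0.6938^2 = +0.776815
  k=3: (−1)^1·48.0000/(6)·0.7201^2·0.6938^4 = -0.961481
  k=4: (−1)^2·48.0000/(48)·0.7201^0·0.6938^6 = +0.111567
d^3_{-1,1}(1.5336) = +0.776815 -0.961481 +0.111567 = -0.073099
Phases: e^{-i·(-1)·2.9985}=-0.989780+0.142605i, e^{-i·(1)·0.7712}=+0.717075-0.696996i ⇒ D=+0.044616-0.057904i

Re=0.0446 Im=-0.0579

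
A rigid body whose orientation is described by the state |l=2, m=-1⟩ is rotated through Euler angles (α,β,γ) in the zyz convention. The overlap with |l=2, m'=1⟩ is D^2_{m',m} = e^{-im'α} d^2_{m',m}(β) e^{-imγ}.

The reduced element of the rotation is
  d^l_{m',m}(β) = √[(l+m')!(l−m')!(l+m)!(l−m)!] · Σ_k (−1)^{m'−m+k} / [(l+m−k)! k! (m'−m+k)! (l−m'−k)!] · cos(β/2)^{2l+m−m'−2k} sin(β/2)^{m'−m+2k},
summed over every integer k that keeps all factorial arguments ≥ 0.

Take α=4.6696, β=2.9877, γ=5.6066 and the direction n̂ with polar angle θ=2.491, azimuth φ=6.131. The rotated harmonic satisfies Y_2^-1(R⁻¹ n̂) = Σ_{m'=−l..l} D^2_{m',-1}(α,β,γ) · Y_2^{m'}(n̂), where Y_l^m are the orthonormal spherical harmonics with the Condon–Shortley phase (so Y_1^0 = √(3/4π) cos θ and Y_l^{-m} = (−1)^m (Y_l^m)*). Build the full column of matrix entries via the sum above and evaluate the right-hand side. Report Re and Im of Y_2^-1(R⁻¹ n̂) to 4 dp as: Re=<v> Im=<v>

Need the full column D^2_{m',-1} for m'=−2..2 at α=4.6696, β=2.9877, γ=5.6066.
cos(β/2)=0.076870, sin(β/2)=0.997041
d^2_{-2,-1}: single k=1 term ⇒ +0.000906;  D = -0.000655+0.000625i
d^2_{-1,-1}: k∈[0..1] ⇒ +0.000035 -0.017622 = -0.017588;  D = +0.011589+0.013230i
d^2_{0,-1}: k∈[0..1] ⇒ -0.001109 +0.186627 = +0.185517;  D = +0.144651-0.116159i
d^2_{1,-1}: k∈[0..1] ⇒ +0.017622 -0.988217 = -0.970594;  D = -0.574794-0.782090i
d^2_{2,-1}: single k=0 term ⇒ -0.152380;  D = +0.126533-0.084906i
Y_2^{m'}(θ=2.491,φ=6.131) and Σ D·Y over m':
  (-0.0007+0.0006i)·(+0.1352+0.0425i)  (+0.0116+0.0132i)·(-0.3680-0.0564i)  (+0.1447-0.1162i)·(+0.2837+0.0000i)  (-0.5748-0.7821i)·(+0.3680-0.0564i)  (+0.1265-0.0849i)·(+0.1352-0.0425i)
Y_2^-1(R⁻¹ n̂) = -0.204773-0.310651i

Re=-0.2048 Im=-0.3107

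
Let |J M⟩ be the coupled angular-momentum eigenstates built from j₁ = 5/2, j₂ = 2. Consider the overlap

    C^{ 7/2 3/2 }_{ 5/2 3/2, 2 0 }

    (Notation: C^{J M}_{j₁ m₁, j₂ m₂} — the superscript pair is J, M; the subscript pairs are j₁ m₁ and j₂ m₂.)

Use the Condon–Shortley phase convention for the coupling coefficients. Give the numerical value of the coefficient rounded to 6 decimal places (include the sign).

j₁+j₂−J=1  J+j₁−j₂=4  J−j₁+j₂=3  j₁+j₂+J+1=9
(j₁±m₁, j₂±m₂, J±M) = (4,1,2,2,5,2)
P² = 512/7
sum k=0..1:
  [0] +1/12 = 1/12
  [1] −1/48 = -1/48
S = 1/16
C² = P²·S² = 2/7 ; C = +0.534522

+0.534522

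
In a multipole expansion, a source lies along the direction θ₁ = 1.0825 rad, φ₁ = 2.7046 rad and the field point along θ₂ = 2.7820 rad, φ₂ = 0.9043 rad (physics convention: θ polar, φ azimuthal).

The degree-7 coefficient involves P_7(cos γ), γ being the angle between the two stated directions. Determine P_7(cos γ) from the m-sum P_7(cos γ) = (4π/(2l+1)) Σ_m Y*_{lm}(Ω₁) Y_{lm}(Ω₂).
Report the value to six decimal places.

Expand P_7 via completeness: Σ_{m} conj(Y_{7,m}) at Ω₁ times Y_{7,m} at Ω₂ —
  m=-7: (0.208787, 0.017294) × (0.000334, -0.000016) = (0.000070, 0.000003)  (running Σ = (0.000070, 0.000003))
  m=-6: (-0.361436, -0.206770) × (-0.002176, -0.002514) = (0.000267, 0.001359)  (running Σ = (0.000337, 0.001361))
  m=-5: (0.211391, 0.299786) × (-0.003903, 0.020198) = (-0.006880, 0.003100)  (running Σ = (-0.006543, 0.004461))
  m=-4: (0.005131, 0.028657) × (0.078565, -0.040464) = (0.001563, 0.002044)  (running Σ = (-0.004981, 0.006505))
  m=-3: (0.090033, -0.338691) × (-0.240932, -0.110116) = (-0.058987, 0.071688)  (running Σ = (-0.063968, 0.078192))
  m=-2: (-0.083850, 0.100197) × (0.121321, 0.500518) = (-0.060323, -0.029813)  (running Σ = (-0.124291, 0.048380))
  m=-1: (-0.271306, 0.126730) × (0.303428, -0.385762) = (-0.033434, 0.143113)  (running Σ = (-0.157725, 0.191493))
  m=0: (0.170811, -0.000000) × (0.156815, 0.000000) = (0.026786, 0.000000)  (running Σ = (-0.130939, 0.191493))
  m=1: (0.271306, 0.126730) × (-0.303428, -0.385762) = (-0.033434, -0.143113)  (running Σ = (-0.164374, 0.048380))
  m=2: (-0.083850, -0.100197) × (0.121321, -0.500518) = (-0.060323, 0.029813)  (running Σ = (-0.224697, 0.078192))
  m=3: (-0.090033, -0.338691) × (0.240932, -0.110116) = (-0.058987, -0.071688)  (running Σ = (-0.283684, 0.006505))
  m=4: (0.005131, -0.028657) × (0.078565, 0.040464) = (0.001563, -0.002044)  (running Σ = (-0.282121, 0.004461))
  m=5: (-0.211391, 0.299786) × (0.003903, 0.020198) = (-0.006880, -0.003100)  (running Σ = (-0.289001, 0.001361))
  m=6: (-0.361436, 0.206770) × (-0.002176, 0.002514) = (0.000267, -0.001359)  (running Σ = (-0.288735, 0.000003))
  m=7: (-0.208787, 0.017294) × (-0.000334, -0.000016) = (0.000070, -0.000003)  (running Σ = (-0.288665, -0.000000))
Accumulated sum (-0.288665, -0.000000); after 4π/(2l+1) scaling, (-0.241831, -0.000000) ⇒ P_7 = -0.241831

-0.241831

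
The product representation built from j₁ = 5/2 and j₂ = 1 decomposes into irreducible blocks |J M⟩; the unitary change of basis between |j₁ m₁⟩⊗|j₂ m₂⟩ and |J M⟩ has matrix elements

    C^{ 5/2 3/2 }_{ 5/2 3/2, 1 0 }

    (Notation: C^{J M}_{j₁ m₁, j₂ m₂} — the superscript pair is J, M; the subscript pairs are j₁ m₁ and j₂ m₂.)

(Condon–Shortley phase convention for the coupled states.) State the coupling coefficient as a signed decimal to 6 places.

triangle: 1!·4!·1!/7! = 24/5040
(j±m)!: 4!·1!·1!·1!·4!·1! = 576
prefactor² = (2J+1)·Δ·N² = 576/35
  k=0: +1/(0!·1!·1!·1!·3!·0!) = 1/6
  k=1: −1/(1!·0!·0!·0!·4!·1!) = -1/24
Σ = 1/8  ⇒  CG² = 576/35·(1/8)² = 9/35
CG = +√(9/35) = +0.507093

+√(9/35) = +0.507093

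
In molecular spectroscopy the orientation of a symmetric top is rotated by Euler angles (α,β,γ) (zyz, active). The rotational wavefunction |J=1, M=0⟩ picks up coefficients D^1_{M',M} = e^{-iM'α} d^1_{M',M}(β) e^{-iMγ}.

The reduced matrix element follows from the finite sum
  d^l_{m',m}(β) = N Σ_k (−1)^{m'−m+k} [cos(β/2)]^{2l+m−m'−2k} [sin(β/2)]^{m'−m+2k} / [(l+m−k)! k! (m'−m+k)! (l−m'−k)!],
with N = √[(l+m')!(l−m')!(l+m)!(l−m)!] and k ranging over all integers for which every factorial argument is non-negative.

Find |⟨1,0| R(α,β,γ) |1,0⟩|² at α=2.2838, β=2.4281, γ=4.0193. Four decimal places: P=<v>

P=0.5717

Split into d^1_{0,0}(β=2.4281) × two z-phases.
With c≡cos(β/2)=0.349227 and s≡sin(β/2)=0.937038, N=[1·1·1·1]^{1/2}=1.000000
Admissible k: 0..1 (factorial args all ≥0)
  k=0: (−1)^0·1.0000/(1)·0.3492^2·0.9370^0 = +0.121960
  k=1: (−1)^1·1.0000/(1)·0.3492^0·0.9370^2 = -0.878040
d^1_{0,0}(2.4281) = +0.121960 -0.878040 = -0.756081
|D^1_{0,0}|² = |d^1_{0,0}(β)|² = (-0.756081)² = 0.571658 (the z-rotation phases have unit modulus)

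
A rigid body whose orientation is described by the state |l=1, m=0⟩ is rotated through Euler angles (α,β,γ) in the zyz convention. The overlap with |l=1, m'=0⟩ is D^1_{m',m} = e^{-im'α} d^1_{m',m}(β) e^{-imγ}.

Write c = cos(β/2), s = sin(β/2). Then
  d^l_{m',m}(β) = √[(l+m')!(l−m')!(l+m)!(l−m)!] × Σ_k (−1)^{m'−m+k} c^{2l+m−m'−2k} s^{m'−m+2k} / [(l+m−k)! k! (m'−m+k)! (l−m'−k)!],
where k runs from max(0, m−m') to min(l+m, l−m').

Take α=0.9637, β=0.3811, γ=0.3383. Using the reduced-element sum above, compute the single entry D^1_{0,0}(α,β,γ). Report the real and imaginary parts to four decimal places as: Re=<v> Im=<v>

Re=0.9283 Im=0.0000

Split into d^1_{0,0}(β=0.3811) × two z-phases.
c=cos(0.381100/2)=0.981900, s=sin(0.381100/2)=0.189399; N=√[1·1·1·1]=1.000000
Admissible k: 0..1 (factorial args all ≥0)
  k=0: (−1)^0·1.0000/(1)·0.9819^2·0.1894^0 = +0.964128
  k=1: (−1)^1·1.0000/(1)·0.9819^0·0.1894^2 = -0.035872
d^1_{0,0}(0.3811) = +0.964128 -0.035872 = +0.928256
Phases: e^{-i·(0)·0.9637}=+1.000000+0.000000i, e^{-i·(0)·0.3383}=+1.000000+0.000000i ⇒ D=+0.928256+0.000000i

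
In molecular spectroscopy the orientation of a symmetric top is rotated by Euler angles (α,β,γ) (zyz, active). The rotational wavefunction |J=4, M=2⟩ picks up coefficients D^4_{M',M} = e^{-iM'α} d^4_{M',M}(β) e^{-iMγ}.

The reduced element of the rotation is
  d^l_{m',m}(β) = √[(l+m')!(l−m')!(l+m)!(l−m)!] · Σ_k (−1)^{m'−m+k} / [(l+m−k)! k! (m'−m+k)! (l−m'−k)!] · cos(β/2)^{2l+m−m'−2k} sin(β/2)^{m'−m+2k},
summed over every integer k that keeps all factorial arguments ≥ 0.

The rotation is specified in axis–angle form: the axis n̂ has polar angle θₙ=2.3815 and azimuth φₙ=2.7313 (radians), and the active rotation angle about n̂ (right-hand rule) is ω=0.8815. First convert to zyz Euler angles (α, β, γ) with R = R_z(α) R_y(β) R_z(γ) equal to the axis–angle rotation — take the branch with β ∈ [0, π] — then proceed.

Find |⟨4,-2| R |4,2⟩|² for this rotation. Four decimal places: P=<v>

Axis–angle → zyz. n̂ = (sinθₙcosφₙ, sinθₙsinφₙ, cosθₙ) = (-0.631805, +0.274822, -0.724772), ω = 0.8815.
R = I cosω + sinω [n̂]ₓ + (1−cosω) n̂n̂ᵀ gives
  R = [+0.781297, +0.496098, +0.378762; -0.622506, +0.663487, +0.415056; -0.045395, -0.560064, +0.827205]
β = atan2(√(R₁₃²+R₂₃²), R₃₃) = 0.596682; α = atan2(R₂₃, R₁₃) mod 2π = 0.831087; γ = atan2(R₃₂, −R₃₁) mod 2π = 4.793265
First d^4_{-2,2}(β=0.5967), then the phase factors e^{-i(-2)α} and e^{-i(2)γ}:
With c≡cos(β/2)=0.955825 and s≡sin(β/2)=0.293935, N=[2·720·720·2]^{1/2}=1440.000000
k: max(0,(2)−(-2))=4 … min(4+(2),4−(-2))=6
  k=4: (−1)^0·1440.0000/(96)·0.9558^4·0.2939^4 = +0.093457
  k=5: (−1)^1·1440.0000/(120)·0.9558^2·0.2939^6 = -0.007070
  k=6: (−1)^2·1440.0000/(1440)·0.9558^0·0.2939^8 = +0.000056
d^4_{-2,2}(0.5967) = +0.093457 -0.007070 +0.000056 = +0.086442
|D^4_{-2,2}|² = |d^4_{-2,2}(β)|² = (+0.086442)² = 0.007472 (the z-rotation phases have unit modulus)

P=0.0075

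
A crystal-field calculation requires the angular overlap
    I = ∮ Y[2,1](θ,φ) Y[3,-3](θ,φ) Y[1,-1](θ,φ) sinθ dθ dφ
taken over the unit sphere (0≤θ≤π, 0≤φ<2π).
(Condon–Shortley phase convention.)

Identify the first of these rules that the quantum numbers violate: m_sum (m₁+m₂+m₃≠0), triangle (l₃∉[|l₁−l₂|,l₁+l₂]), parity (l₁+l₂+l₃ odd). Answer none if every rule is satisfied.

m₁+m₂+m₃ = 1 − 3 − 1 = -3  ✗
triangle: |2−3|=1 ≤ l₃=1 ≤ 2+3=5
parity: l₁+l₂+l₃ = 6 is even

m_sum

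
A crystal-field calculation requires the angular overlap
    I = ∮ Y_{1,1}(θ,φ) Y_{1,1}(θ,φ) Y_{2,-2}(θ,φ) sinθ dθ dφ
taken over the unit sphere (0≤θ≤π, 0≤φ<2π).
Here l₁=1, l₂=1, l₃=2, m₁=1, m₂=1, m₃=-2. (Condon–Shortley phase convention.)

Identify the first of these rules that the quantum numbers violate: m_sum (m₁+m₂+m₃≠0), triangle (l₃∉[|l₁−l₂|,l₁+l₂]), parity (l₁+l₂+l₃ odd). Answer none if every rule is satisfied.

none

m₁+m₂+m₃ = 1 + 1 − 2 = 0  ✓
triangle: |1−1|=0 ≤ l₃=2 ≤ 1+1=2  ✓
parity: l₁+l₂+l₃ = 4 is even  ✓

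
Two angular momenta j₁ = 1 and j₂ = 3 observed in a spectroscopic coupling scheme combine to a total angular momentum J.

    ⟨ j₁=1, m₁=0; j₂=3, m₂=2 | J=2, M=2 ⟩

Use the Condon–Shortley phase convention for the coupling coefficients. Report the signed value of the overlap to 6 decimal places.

√[5·2!0!4!/7! · 1!1!5!1!4!0!] = √(960/7)
  +(−1)^1/∏(1,1,0,4,0,0)! = -1/24  (running -1/24)
⟨..|..⟩ = √(960/7)·(-1/24) = -0.487950

−√(5/21) ≈ -0.487950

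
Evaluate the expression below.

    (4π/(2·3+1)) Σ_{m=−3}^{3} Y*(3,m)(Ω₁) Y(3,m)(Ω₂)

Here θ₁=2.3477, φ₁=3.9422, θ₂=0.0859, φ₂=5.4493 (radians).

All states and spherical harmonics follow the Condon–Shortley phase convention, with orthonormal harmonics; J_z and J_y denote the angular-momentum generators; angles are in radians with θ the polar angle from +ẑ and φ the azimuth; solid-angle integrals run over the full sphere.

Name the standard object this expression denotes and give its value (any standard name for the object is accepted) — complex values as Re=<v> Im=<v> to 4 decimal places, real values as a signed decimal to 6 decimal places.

This sum is the spherical-harmonic addition theorem: it equals the Legendre polynomial P_l(cos γ) of the angle γ between the two directions.
Expand P_3 via completeness: Σ_{m} conj(Y_{3,m}) at Ω₁ times Y_{3,m} at Ω₂ —
  m=-3: Y*=+0.111743-0.101985i  Y=-0.000211+0.000157i  product -0.000008+0.000039i
  m=-2: Y*=+0.011081-0.364162i  Y=-0.000726+0.007460i  product +0.002708+0.000347i
  m=-1: Y*=-0.233875-0.241099i  Y=+0.073845+0.081377i  product +0.002349-0.036836i
  m=+0: Y*=+0.141924-0.000000i  Y=+0.729917+0.000000i  product +0.103592+0.000000i
  m=+1: Y*=+0.233875-0.241099i  Y=-0.073845+0.081377i  product +0.002349+0.036836i
  m=+2: Y*=+0.011081+0.364162i  Y=-0.000726-0.007460i  product +0.002708-0.000347i
  m=+3: Y*=-0.111743-0.101985i  Y=+0.000211+0.000157i  product -0.000008-0.000039i
Accumulated sum +0.113693+0.000000i; after 4π/(2l+1) scaling, +0.204102+0.000000i ⇒ P_3 = 0.204102

Legendre polynomial (addition theorem), +0.204102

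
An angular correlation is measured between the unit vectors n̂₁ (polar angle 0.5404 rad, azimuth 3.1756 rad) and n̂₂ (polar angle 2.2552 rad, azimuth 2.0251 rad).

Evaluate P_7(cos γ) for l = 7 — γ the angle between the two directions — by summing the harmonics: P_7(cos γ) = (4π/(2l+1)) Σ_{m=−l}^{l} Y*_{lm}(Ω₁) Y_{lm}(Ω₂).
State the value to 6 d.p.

0.064721

Summing Y*_{l m}(θ₁,φ₁)·Y_{l m}(θ₂,φ₂) over m ∈ [−7, 7]; prefactor 4π/(2·7+1) = 0.837758:
  term(m=-7) = -0.00008 + 0.00039j   from Y*(Ω₁)=-0.00464 - 0.00112j, Y(Ω₂)=-0.00323 - 0.08375j
  term(m=-6) = -0.00620 - 0.00442j   from Y*(Ω₁)=0.02913 + 0.00603j, Y(Ω₂)=-0.23409 - 0.10335j
  term(m=-5) = 0.04197 - 0.02463j   from Y*(Ω₁)=-0.11157 - 0.01916j, Y(Ω₂)=-0.32859 + 0.27718j
  term(m=-4) = 0.01170 + 0.10553j   from Y*(Ω₁)=0.28650 + 0.03921j, Y(Ω₂)=0.08956 + 0.35607j
  term(m=-3) = 0.01255 + 0.00402j   from Y*(Ω₁)=-0.47640 - 0.04877j, Y(Ω₂)=-0.02693 - 0.00568j
  term(m=-2) = -0.09844 + 0.10995j   from Y*(Ω₁)=0.40508 + 0.02759j, Y(Ω₂)=-0.22349 + 0.28666j
  term(m=-1) = 0.00509 + 0.01139j   from Y*(Ω₁)=0.09240 + 0.00314j, Y(Ω₂)=0.05922 + 0.12127j
  term(m=+0) = 0.14406 + 0.00000j   from Y*(Ω₁)=-0.43989 + 0.00000j, Y(Ω₂)=-0.32750 + 0.00000j
  term(m=+1) = 0.00509 - 0.01139j   from Y*(Ω₁)=-0.09240 + 0.00314j, Y(Ω₂)=-0.05922 + 0.12127j
  term(m=+2) = -0.09844 - 0.10995j   from Y*(Ω₁)=0.40508 - 0.02759j, Y(Ω₂)=-0.22349 - 0.28666j
  term(m=+3) = 0.01255 - 0.00402j   from Y*(Ω₁)=0.47640 - 0.04877j, Y(Ω₂)=0.02693 - 0.00568j
  term(m=+4) = 0.01170 - 0.10553j   from Y*(Ω₁)=0.28650 - 0.03921j, Y(Ω₂)=0.08956 - 0.35607j
  term(m=+5) = 0.04197 + 0.02463j   from Y*(Ω₁)=0.11157 - 0.01916j, Y(Ω₂)=0.32859 + 0.27718j
  term(m=+6) = -0.00620 + 0.00442j   from Y*(Ω₁)=0.02913 - 0.00603j, Y(Ω₂)=-0.23409 + 0.10335j
  term(m=+7) = -0.00008 - 0.00039j   from Y*(Ω₁)=0.00464 - 0.00112j, Y(Ω₂)=0.00323 - 0.08375j
Accumulated sum 0.07726 + 0.00000j; after 4π/(2l+1) scaling, 0.06472 + 0.00000j ⇒ P_7 = 0.064721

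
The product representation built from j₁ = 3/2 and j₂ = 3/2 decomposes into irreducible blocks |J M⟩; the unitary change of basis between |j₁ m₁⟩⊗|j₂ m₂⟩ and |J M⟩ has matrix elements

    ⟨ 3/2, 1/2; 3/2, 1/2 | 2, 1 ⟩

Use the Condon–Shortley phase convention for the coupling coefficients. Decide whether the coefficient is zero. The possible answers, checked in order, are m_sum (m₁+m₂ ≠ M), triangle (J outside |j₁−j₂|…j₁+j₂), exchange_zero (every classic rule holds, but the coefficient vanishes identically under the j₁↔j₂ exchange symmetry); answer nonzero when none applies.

m-sum: m₁+m₂ = 1/2+1/2 = 1, M = 1  ✓
triangle: |j₁−j₂| = 0 ≤ J = 2 ≤ j₁+j₂ = 3  ✓
exchange: j₁=j₂ and m₁=m₂, and (−1)^(j₁+j₂−J) = (−1)^1 = −1 forces ⟨j₁m₁;j₂m₂|JM⟩ = −⟨j₂m₂;j₁m₁|JM⟩ = −⟨j₁m₁;j₂m₂|JM⟩ ⇒ the coefficient vanishes identically
Racah sum check: Σ_k collapses to 0 ⇒ CG = 0

exchange_zero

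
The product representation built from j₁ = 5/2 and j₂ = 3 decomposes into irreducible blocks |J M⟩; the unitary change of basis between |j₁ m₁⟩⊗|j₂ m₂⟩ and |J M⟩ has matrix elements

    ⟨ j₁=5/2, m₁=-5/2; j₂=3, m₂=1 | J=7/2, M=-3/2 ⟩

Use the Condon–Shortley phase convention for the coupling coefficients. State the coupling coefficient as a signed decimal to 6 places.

√[8·2!3!4!/10! · 0!5!4!2!2!5!] = √(6144/7)
  +(−1)^2/∏(2,0,3,2,0,2)! = 1/48  (running 1/48)
⟨..|..⟩ = √(6144/7)·(1/48) = +0.617213

+0.617213  (= +√(8/21))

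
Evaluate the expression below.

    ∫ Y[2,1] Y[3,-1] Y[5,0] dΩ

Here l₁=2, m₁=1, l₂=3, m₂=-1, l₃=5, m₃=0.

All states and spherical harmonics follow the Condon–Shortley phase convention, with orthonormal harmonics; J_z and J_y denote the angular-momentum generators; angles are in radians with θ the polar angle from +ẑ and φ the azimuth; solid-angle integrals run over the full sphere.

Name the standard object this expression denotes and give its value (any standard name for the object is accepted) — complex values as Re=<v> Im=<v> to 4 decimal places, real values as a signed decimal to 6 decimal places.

This is a Gaunt coefficient — the integral of a triple product of spherical harmonics over the sphere.
m-sum 0 ✓  L=10 even ✓  1≤5≤5 ✓
Π(2lᵢ+1) = 5×7×11 = 385
triangle coeff Δ(2,3,5) = 1/2310
Σ_t [0,0]: t=0:+1/144 = 1/144
(3j)²=10/231 [(2 3 5; 0 0 0)], sign=-1
Σ_t [0,0]: t=0:+1/288 = 1/288
(3j)²=5/231 [(2 3 5; 1 -1 0)], sign=-1
⇒ 4πI² = 250/693
I = (+1)√(250/693/(4π)) = 0.16943318

Gaunt coefficient, +0.169433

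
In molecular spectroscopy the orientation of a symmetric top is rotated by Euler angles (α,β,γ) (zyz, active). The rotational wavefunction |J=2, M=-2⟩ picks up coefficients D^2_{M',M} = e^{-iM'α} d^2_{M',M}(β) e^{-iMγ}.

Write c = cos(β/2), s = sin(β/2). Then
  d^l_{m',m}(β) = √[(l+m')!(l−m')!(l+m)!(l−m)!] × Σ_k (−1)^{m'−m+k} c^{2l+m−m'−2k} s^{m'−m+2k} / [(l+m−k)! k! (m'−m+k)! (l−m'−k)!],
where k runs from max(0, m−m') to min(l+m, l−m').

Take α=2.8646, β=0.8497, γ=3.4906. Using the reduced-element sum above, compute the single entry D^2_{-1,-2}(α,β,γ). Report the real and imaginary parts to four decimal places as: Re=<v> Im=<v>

Split into d^2_{-1,-2}(β=0.8497) × two z-phases.
Half-angle: c=0.911101, s=0.412184. N=√(1·6·1·24)=12.000000
k∈{0} keeps every argument non-negative
  k=0: (−1)^1·12.0000/(6)·0.9111^3·0.4122^1 = -0.623477
d^2_{-1,-2}(0.8497) = -0.623477
Phases: e^{-i·(-1)·2.8646}=-0.961882+0.273464i, e^{-i·(-2)·3.4906}=+0.766120+0.642698i ⇒ D=+0.569030+0.254811i

Re=0.5690 Im=0.2548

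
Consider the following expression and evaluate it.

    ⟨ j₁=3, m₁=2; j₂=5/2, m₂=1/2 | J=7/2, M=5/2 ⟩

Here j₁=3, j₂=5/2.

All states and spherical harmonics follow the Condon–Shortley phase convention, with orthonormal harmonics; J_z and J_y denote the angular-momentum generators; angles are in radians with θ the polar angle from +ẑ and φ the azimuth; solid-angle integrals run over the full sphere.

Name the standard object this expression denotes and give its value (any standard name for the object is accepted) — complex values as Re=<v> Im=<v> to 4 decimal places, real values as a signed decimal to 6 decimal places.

This is a Clebsch–Gordan (vector-coupling) coefficient.
√[8·2!4!3!/10! · 5!1!3!2!6!1!] = √(4608/7)
  +(−1)^0/∏(0,2,1,3,3,0)! = 1/72  (running 1/72)
  +(−1)^1/∏(1,1,0,2,4,1)! = -1/48  (running -1/144)
⟨..|..⟩ = √(4608/7)·(-1/144) = -0.178174

Clebsch–Gordan coefficient, −√(2/63) ≈ -0.178174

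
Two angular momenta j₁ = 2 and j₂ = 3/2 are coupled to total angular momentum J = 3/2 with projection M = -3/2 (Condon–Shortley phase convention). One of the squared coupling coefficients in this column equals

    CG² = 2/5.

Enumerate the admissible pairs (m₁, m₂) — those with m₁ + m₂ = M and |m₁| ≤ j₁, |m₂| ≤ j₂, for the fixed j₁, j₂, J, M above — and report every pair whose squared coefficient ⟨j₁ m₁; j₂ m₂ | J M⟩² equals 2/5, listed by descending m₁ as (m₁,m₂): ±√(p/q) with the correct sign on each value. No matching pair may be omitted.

(-1,-1/2): −√(2/5); (-2,1/2): +√(2/5)

Admissible pairs with m₁+m₂ = M = -3/2: (-2,1/2), (-1,-1/2), (0,-3/2)
  (m₁,m₂)=(0,-3/2): CG² = 1/5, CG = +√(1/5)
  (m₁,m₂)=(-1,-1/2): CG² = 2/5, CG = −√(2/5)   ← matches the target
  (m₁,m₂)=(-2,1/2): CG² = 2/5, CG = +√(2/5)   ← matches the target
Pairs with CG² = 2/5: (-1,-1/2): −√(2/5); (-2,1/2): +√(2/5)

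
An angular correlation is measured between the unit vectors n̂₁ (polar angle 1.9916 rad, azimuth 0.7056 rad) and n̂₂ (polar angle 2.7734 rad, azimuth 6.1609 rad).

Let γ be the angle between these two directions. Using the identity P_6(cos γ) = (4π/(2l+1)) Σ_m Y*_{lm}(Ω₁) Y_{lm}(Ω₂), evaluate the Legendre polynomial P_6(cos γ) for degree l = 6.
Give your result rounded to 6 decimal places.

0.163982

Expand P_6 via completeness: Σ_{m} conj(Y_{6,m}) at Ω₁ times Y_{6,m} at Ω₂ —
  [-6]  conj(Y_{6,-6})(Ω₁) = -0.12870 - 0.24795j ; Y_{6,-6}(Ω₂) = 0.00078 + 0.00070j ; Δ = 0.00007 - 0.00028j
  [-5]  conj(Y_{6,-5})(Ω₁) = 0.40116 + 0.16322j ; Y_{6,-5}(Ω₂) = -0.00772 - 0.00541j ; Δ = -0.00221 - 0.00343j
  [-4]  conj(Y_{6,-4})(Ω₁) = -0.19647 + 0.06493j ; Y_{6,-4}(Ω₂) = 0.04532 + 0.02413j ; Δ = -0.01047 - 0.00180j
  [-3]  conj(Y_{6,-3})(Ω₁) = -0.12235 + 0.20137j ; Y_{6,-3}(Ω₂) = -0.17392 - 0.06683j ; Δ = 0.03474 - 0.02685j
  [-2]  conj(Y_{6,-2})(Ω₁) = -0.04678 - 0.29060j ; Y_{6,-2}(Ω₂) = 0.42311 + 0.10559j ; Δ = 0.01089 - 0.12790j
  [-1]  conj(Y_{6,-1})(Ω₁) = -0.10674 - 0.09093j ; Y_{6,-1}(Ω₂) = -0.53415 - 0.06565j ; Δ = 0.05105 + 0.05558j
  [+0]  conj(Y_{6,0})(Ω₁) = 0.30661 + 0.00000j ; Y_{6,0}(Ω₂) = 0.00492 + 0.00000j ; Δ = 0.00151 + 0.00000j
  [+1]  conj(Y_{6,1})(Ω₁) = 0.10674 - 0.09093j ; Y_{6,1}(Ω₂) = 0.53415 - 0.06565j ; Δ = 0.05105 - 0.05558j
  [+2]  conj(Y_{6,2})(Ω₁) = -0.04678 + 0.29060j ; Y_{6,2}(Ω₂) = 0.42311 - 0.10559j ; Δ = 0.01089 + 0.12790j
  [+3]  conj(Y_{6,3})(Ω₁) = 0.12235 + 0.20137j ; Y_{6,3}(Ω₂) = 0.17392 - 0.06683j ; Δ = 0.03474 + 0.02685j
  [+4]  conj(Y_{6,4})(Ω₁) = -0.19647 - 0.06493j ; Y_{6,4}(Ω₂) = 0.04532 - 0.02413j ; Δ = -0.01047 + 0.00180j
  [+5]  conj(Y_{6,5})(Ω₁) = -0.40116 + 0.16322j ; Y_{6,5}(Ω₂) = 0.00772 - 0.00541j ; Δ = -0.00221 + 0.00343j
  [+6]  conj(Y_{6,6})(Ω₁) = -0.12870 + 0.24795j ; Y_{6,6}(Ω₂) = 0.00078 - 0.00070j ; Δ = 0.00007 + 0.00028j
Total Σ_m = 0.16964 + 0.00000j. Multiply by 0.966644: 0.16398 + 0.00000j. P_6(cos γ) = 0.163982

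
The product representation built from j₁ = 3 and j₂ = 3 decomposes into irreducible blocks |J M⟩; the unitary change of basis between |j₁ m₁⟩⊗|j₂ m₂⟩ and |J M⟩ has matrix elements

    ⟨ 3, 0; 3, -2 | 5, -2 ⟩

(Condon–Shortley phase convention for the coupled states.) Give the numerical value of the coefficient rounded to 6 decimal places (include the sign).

j₁+j₂−J=1  J+j₁−j₂=5  J−j₁+j₂=5  j₁+j₂+J+1=12
(j₁±m₁, j₂±m₂, J±M) = (3,3,1,5,3,7)
P² = 43200
sum k=0..1:
  [0] +1/288 = 1/288
  [1] −1/1440 = -1/1440
S = 1/360
C² = P²·S² = 1/3 ; C = +0.577350

+√(1/3) ≈ +0.577350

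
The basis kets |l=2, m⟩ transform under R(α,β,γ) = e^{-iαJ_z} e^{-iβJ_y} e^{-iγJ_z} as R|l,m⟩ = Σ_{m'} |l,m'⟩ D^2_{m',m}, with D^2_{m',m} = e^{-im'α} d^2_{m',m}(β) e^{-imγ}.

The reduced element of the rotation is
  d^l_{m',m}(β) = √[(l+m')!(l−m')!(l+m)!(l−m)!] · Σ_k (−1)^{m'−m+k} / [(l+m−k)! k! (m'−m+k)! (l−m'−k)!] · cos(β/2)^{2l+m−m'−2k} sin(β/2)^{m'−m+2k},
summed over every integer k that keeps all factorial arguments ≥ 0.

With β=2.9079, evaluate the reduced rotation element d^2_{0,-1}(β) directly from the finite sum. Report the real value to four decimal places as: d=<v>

d=0.2759

d^2_{0,-1}(β=2.9079) via the finite sum:
c=cos(2.907900/2)=0.116581, s=sin(2.907900/2)=0.993181; N=√[2·2·1·6]=4.898979
Admissible k: 0..1 (factorial args all ≥0)
  k=0: (−1)^1·4.8990/(2)·0.1166^3·0.9932^1 = -0.003855
  k=1: (−1)^2·4.8990/(2)·0.1166^1·0.9932^3 = +0.279761
d^2_{0,-1}(2.9079) = -0.003855 +0.279761 = +0.275907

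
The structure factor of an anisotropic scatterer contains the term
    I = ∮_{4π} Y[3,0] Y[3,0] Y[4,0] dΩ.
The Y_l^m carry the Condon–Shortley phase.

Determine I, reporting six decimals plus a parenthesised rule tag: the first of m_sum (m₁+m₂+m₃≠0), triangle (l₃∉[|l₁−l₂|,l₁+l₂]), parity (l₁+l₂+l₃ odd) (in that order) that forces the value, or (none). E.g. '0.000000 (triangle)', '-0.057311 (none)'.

Checks pass: Σm=0; 10 even; l₃=4∈[0,6].
(2·3+1)(2·3+1)(2·4+1) = 441
Δ: 2! 4! 4! / 11! → 1/34650
sum: t=0:+1/72 t=1:−1/16 t=2:+1/72 = -5/144
3j²(3 3 4; 0 0 0) = Δ·Π!·Σ² = 2/77  (sign -1)
(m-triple is (0,0,0) — same symbol as above.)
combine: 4πI² = 441·2/77·2/77 = 36/121
take √, sign +1: I = 0.15386989
No selection rule forces the value: the integral is nonzero (none).

0.153870 (none)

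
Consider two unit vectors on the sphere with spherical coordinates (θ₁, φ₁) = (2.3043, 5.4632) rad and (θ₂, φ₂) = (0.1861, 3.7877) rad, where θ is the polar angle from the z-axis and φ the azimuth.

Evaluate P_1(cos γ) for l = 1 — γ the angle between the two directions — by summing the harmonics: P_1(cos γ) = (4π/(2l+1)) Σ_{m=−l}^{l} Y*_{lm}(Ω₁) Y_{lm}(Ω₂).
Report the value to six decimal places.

-0.672281

Summing Y*_{l m}(θ₁,φ₁)·Y_{l m}(θ₂,φ₂) over m ∈ [−1, 1]; prefactor 4π/(2·1+1) = 4.188790:
  [-1]  conj(Y_{1,-1})(Ω₁) = (0.175091, -0.187642) ; Y_{1,-1}(Ω₂) = (-0.051041, 0.038489) ; Δ = (-0.001715, 0.016316)
  [+0]  conj(Y_{1,0})(Ω₁) = (-0.327108, -0.000000) ; Y_{1,0}(Ω₂) = (0.480166, 0.000000) ; Δ = (-0.157066, -0.000000)
  [+1]  conj(Y_{1,1})(Ω₁) = (-0.175091, -0.187642) ; Y_{1,1}(Ω₂) = (0.051041, 0.038489) ; Δ = (-0.001715, -0.016316)
Total Σ_m = (-0.160495, 0.000000). Multiply by 4.188790: (-0.672281, 0.000000). P_1(cos γ) = -0.672281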